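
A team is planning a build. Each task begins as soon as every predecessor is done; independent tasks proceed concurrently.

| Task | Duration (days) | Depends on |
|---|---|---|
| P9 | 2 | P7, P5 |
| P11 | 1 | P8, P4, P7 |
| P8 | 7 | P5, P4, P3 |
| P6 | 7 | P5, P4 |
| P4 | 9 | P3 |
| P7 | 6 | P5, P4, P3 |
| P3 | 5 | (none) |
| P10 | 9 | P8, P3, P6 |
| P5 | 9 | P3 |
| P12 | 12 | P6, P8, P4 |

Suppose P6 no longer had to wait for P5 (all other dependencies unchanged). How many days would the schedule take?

33

With the dependency in place, P3→P4→P6→P12 = 5+9+7+12 = 33 sets the finish at 33 days.
Dropping P5→P6 doesn't change P6's earliest start (14); another predecessor still binds.
New critical path: P3→P4→P6→P12 = 5+9+7+12 = 33 ⇒ 33 days.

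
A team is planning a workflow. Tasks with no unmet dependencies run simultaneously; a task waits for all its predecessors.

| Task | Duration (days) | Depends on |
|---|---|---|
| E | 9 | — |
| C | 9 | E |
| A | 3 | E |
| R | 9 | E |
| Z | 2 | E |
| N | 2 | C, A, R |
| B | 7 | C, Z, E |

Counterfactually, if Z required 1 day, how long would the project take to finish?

The binding path is E→C→B = 9+9+7 = 25; finish at 25 days.
Z has 7 days of float (longest path through it is 18).
No other chain overtakes it, so the finish is 25 days.

25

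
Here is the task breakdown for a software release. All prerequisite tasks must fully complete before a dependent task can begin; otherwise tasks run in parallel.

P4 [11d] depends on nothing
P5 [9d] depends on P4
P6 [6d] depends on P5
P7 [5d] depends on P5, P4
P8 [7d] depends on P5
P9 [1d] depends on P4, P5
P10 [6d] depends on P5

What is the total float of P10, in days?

The longest chain is P4→P5→P8 = 11+9+7 = 27; overall finish 27 days.
The longest chain containing P10 totals 26 days.
So P10 can slip 27 − 26 = 1 day.

1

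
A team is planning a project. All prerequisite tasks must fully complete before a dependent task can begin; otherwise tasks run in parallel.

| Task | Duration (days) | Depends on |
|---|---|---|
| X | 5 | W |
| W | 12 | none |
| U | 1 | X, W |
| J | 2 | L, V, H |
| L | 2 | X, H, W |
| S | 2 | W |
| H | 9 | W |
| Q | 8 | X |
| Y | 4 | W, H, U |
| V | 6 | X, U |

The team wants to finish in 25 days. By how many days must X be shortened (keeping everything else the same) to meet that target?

1

Current finish: 26 days; target: 25.
X is on every critical path, so each day cut from X cuts the finish by one (this holds down to a finish of 25).
Need 26 − 25 = 1 day off X → X becomes 4 days, finish becomes 25.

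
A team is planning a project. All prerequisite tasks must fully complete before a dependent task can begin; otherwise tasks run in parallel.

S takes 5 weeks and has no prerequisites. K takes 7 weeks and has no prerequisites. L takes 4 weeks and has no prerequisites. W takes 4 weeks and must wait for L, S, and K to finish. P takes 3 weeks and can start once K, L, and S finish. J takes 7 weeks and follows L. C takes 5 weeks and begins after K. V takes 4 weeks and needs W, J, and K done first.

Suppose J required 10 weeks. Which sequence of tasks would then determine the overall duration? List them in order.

Baseline: L→J→V = 4+7+4 = 15 → 15 weeks.
Since J is critical, the +3 change carries straight to that chain (now 18 weeks).
No other chain overtakes it, so the finish is 18 weeks.

L, J, V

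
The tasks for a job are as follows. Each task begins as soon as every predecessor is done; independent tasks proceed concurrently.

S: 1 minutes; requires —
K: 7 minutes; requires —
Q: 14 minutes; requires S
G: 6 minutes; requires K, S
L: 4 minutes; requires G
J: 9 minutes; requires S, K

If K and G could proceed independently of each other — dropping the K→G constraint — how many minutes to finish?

Original critical path: K→G→L = 7+6+4 = 17 ⇒ 17 minutes.
Without K→G, G's earliest start moves from 7 to 1.
New critical path: K→J = 7+9 = 16 ⇒ 16 minutes.

16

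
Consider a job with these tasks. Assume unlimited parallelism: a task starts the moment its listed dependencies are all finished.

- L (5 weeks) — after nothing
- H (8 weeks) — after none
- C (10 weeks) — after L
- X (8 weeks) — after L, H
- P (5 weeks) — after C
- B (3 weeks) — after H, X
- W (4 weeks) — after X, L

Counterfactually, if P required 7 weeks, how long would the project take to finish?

22

The binding path is L→C→P = 5+10+5 = 20; finish at 20 weeks.
Since P is critical, the +2 change carries straight to that chain (now 22 weeks).
No other chain overtakes it, so the finish is 22 weeks.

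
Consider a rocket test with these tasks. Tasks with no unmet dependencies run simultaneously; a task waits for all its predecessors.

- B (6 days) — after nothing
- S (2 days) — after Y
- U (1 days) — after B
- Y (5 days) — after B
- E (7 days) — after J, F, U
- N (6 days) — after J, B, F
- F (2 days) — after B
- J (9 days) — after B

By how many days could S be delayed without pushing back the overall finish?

Critical path: B→J→E = 6+9+7 = 22, so the finish is 22 days.
S finishes as early as 13 and must finish by 22.
Slack of S = 20 − 11 = 9 days.

9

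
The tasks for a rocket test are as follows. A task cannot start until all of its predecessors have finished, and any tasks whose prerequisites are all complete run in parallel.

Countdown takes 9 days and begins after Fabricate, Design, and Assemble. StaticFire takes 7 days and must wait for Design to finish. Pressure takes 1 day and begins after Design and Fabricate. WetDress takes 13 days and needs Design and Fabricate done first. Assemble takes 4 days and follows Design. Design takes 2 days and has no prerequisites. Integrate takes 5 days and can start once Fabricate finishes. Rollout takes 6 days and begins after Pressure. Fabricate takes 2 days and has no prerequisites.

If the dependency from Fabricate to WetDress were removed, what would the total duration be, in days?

15

With the dependency in place, Design→Assemble→Countdown = 2+4+9 = 15 sets the finish at 15 days.
Dropping Fabricate→WetDress doesn't change WetDress's earliest start (2); another predecessor still binds.
New critical path: Design→Assemble→Countdown = 2+4+9 = 15 ⇒ 15 days.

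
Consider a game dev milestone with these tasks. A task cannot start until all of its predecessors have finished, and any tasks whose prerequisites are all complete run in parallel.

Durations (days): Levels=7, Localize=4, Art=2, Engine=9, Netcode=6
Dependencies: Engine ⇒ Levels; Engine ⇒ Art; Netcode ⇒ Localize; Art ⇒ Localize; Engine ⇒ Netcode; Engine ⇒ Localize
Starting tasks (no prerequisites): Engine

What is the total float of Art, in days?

4

Critical path: Engine→Netcode→Localize = 9+6+4 = 19, so the finish is 19 days.
Art finishes as early as 11 and must finish by 15.
Float = 19 − 15 = 4.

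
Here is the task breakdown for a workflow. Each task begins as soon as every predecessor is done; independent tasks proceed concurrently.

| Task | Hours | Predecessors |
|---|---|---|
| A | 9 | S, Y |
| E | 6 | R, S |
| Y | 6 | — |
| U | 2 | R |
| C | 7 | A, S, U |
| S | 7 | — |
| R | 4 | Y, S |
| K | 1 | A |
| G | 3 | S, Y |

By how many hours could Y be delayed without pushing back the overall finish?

Critical path: S→A→C = 7+9+7 = 23, so the finish is 23 hours.
The longest chain containing Y totals 22 hours.
Float = 23 − 22 = 1.

1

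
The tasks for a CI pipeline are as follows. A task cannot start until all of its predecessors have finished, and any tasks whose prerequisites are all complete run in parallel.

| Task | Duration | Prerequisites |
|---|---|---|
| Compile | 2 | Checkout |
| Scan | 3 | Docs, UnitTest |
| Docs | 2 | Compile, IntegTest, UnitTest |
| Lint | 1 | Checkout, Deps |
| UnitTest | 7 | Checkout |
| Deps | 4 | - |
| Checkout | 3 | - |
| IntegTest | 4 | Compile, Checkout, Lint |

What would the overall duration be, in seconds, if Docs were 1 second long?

Baseline: Checkout→UnitTest→Docs→Scan = 3+7+2+3 = 15 → 15 seconds.
Docs lies on that path, so at 1 second the path becomes 14 seconds.
That remains the longest chain; total 14 seconds.

14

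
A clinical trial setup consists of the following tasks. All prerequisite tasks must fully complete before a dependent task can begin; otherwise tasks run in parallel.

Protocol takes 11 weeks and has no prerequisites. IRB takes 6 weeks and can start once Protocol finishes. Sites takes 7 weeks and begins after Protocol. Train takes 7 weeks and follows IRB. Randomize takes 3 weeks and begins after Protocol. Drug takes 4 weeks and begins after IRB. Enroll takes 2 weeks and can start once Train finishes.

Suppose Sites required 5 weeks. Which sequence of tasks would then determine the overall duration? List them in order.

As given, the longest chain is Protocol→IRB→Train→Enroll = 11+6+7+2 = 26, so the finish is 26 weeks.
Sites is off the critical path — its longest chain is 18 weeks, giving 8 of slack.
The critical path is still Protocol→IRB→Train→Enroll; finish is now 26 weeks.

Protocol, IRB, Train, Enroll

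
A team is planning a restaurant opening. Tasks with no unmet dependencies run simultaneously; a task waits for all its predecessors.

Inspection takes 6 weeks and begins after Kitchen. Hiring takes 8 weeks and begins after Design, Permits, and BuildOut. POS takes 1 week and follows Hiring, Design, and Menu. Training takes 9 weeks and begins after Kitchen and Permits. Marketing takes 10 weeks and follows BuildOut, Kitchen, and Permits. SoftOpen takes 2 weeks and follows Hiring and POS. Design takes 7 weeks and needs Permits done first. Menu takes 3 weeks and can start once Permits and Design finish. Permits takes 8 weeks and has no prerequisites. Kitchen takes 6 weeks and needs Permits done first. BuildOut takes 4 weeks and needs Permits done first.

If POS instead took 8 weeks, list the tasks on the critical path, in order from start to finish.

As given, the longest chain is Permits→Design→Hiring→POS→SoftOpen = 8+7+8+1+2 = 26, so the finish is 26 weeks.
POS is on the critical path; changing it to 8 makes that path 33 weeks.
The critical path is still Permits→Design→Hiring→POS→SoftOpen; finish is now 33 weeks.

Permits, Design, Hiring, POS, SoftOpen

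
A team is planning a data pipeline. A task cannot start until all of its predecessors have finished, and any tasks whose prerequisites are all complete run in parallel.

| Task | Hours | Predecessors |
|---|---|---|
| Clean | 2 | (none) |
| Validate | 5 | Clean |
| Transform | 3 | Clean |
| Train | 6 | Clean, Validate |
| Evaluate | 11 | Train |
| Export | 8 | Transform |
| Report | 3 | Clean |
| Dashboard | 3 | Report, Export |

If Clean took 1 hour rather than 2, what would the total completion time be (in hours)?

23

Actual critical path: Clean→Validate→Train→Evaluate = 2+5+6+11 = 24 ⇒ 24 hours.
Clean is on the critical path; changing it to 1 makes that path 23 hours.
That remains the longest chain; total 23 hours.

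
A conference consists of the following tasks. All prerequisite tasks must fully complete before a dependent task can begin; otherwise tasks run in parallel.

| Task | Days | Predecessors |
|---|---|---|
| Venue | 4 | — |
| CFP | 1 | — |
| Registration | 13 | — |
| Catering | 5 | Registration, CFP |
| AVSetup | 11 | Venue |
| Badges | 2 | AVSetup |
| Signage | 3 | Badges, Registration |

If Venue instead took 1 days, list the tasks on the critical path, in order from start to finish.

The binding path is Venue→AVSetup→Badges→Signage = 4+11+2+3 = 20; finish at 20 days.
Venue is on the critical path; changing it to 1 makes that path 17 days.
The binding chain switches to Registration→Catering = 13+5 = 18; finish 18 days.

Registration, Catering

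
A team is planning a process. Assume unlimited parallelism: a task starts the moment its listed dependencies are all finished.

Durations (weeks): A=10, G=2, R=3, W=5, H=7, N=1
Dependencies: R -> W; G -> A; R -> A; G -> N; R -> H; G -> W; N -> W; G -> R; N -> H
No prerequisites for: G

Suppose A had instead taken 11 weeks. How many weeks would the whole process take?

16

Baseline: G→R→A = 2+3+10 = 15 → 15 weeks.
Since A is critical, the +1 change carries straight to that chain (now 16 weeks).
The critical path is still G→R→A; finish is now 16 weeks.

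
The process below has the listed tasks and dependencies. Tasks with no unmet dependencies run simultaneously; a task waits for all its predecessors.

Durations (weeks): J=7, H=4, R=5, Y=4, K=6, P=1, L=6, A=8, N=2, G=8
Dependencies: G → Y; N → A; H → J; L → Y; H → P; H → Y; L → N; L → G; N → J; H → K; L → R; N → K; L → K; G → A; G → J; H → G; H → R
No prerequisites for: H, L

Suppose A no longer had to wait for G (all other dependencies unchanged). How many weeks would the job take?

21

Original critical path: L→G→A = 6+8+8 = 22 ⇒ 22 weeks.
Without G→A, A's earliest start moves from 14 to 8.
New critical path: L→G→J = 6+8+7 = 21 ⇒ 21 weeks.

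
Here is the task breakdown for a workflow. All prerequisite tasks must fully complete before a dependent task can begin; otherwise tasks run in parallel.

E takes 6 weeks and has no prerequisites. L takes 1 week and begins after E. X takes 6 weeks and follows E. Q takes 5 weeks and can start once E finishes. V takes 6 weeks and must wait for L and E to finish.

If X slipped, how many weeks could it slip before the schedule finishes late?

1

E→L→V = 6+1+6 = 13 sets the makespan at 13 weeks.
The longest chain containing X totals 12 weeks.
Float = 13 − 12 = 1.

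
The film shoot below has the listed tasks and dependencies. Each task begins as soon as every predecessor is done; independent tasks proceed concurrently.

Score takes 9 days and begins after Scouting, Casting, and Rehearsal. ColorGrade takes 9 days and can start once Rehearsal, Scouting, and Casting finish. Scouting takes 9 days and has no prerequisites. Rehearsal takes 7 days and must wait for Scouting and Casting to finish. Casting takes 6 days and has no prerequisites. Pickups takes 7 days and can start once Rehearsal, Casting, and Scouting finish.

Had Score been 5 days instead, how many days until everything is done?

Actual critical path: Scouting→Rehearsal→Score = 9+7+9 = 25 ⇒ 25 days.
Score is on the critical path; changing it to 5 makes that path 21 days.
New critical path: Scouting→Rehearsal→ColorGrade = 9+7+9 = 25 ⇒ 25 days.

25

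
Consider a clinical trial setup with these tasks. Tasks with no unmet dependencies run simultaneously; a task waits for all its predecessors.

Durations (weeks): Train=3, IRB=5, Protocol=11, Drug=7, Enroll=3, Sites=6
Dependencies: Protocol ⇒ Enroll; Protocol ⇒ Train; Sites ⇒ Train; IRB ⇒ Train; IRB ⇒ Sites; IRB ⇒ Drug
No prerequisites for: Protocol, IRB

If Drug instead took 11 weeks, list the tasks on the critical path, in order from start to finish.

The binding path is Protocol→Train = 11+3 = 14; finish at 14 weeks.
Drug has 2 weeks of float (longest path through it is 12).
New critical path: IRB→Drug = 5+11 = 16 ⇒ 16 weeks.

IRB, Drug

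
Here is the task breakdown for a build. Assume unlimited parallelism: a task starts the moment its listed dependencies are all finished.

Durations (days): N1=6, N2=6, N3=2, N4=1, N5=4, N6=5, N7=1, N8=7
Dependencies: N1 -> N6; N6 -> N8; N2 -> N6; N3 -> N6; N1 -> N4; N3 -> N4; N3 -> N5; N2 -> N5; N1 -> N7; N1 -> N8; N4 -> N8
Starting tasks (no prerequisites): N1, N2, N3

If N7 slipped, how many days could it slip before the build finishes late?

11

The longest chain is N1→N6→N8 = 6+5+7 = 18; overall finish 18 days.
N7 finishes as early as 7 and must finish by 18.
Float = 18 − 7 = 11.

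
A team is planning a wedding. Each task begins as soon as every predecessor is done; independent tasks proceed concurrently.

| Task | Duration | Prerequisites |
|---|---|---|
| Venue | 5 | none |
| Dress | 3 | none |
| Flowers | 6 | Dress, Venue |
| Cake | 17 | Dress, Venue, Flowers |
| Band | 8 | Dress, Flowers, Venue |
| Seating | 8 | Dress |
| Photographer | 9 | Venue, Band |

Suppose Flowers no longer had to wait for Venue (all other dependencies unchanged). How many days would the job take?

26

Original critical path: Venue→Flowers→Cake = 5+6+17 = 28 ⇒ 28 days.
Without Venue→Flowers, Flowers's earliest start moves from 5 to 3.
The longest chain is now Dress→Flowers→Cake = 3+6+17 = 26, so the job takes 26 days.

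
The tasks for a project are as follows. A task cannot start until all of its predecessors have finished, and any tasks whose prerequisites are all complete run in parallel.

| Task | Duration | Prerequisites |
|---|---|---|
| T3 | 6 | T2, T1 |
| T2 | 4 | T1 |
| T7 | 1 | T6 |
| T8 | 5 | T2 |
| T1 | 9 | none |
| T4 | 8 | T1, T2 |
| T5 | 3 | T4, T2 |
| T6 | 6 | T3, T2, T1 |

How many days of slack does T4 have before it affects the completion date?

The longest chain is T1→T2→T3→T6→T7 = 9+4+6+6+1 = 26; overall finish 26 days.
T4 finishes as early as 21 and must finish by 23.
So T4 can slip 23 − 21 = 2 days.

2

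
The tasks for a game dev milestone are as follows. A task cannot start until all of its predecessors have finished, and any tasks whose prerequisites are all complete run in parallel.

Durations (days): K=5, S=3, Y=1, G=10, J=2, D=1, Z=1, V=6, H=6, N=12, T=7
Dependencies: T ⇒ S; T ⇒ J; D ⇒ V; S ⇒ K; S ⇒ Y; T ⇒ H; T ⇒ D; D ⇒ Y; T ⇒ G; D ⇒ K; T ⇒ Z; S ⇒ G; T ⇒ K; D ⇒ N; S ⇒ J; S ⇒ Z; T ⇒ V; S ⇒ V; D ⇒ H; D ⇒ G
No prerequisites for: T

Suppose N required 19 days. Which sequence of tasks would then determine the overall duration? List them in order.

T, D, N

Critical path before the change: T→D→N = 7+1+12 = 20 giving 20 days.
Since N is critical, the +7 change carries straight to that chain (now 27 days).
The critical path is still T→D→N; finish is now 27 days.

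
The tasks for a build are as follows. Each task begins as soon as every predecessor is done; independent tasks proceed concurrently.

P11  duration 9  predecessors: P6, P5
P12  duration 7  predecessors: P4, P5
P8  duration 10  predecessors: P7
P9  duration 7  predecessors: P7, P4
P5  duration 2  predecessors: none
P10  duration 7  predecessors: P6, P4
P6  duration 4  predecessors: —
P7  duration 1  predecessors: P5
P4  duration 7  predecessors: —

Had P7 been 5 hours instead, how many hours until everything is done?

17

As given, the longest chain is P4→P9 = 7+7 = 14, so the finish is 14 hours.
P7 is off the critical path — its longest chain is 13 hours, giving 1 of slack.
Now P5→P7→P8 = 2+5+10 = 17 is longest, so the finish becomes 17 hours.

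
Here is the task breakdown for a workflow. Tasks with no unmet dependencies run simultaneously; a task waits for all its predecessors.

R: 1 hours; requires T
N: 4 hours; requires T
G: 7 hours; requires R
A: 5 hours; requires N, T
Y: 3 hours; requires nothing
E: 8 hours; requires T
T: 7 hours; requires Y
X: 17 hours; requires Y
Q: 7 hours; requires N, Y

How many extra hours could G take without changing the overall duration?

The longest chain is Y→T→N→Q = 3+7+4+7 = 21; overall finish 21 hours.
Longest path through G: 18 hours (earliest finish 18, latest finish 21).
So G can slip 21 − 18 = 3 hours.

3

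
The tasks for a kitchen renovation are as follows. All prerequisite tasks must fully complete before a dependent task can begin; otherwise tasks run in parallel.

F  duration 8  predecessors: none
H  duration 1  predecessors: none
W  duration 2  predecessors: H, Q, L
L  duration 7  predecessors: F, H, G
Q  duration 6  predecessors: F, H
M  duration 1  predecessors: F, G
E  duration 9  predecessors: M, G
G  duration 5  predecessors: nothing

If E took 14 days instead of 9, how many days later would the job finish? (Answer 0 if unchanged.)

5

As given, the longest chain is F→M→E = 8+1+9 = 18, so the finish is 18 days.
E lies on that path, so at 14 days the path becomes 23 days.
That remains the longest chain; total 23 days.
Change in finish: 23 − 18 = +5 days.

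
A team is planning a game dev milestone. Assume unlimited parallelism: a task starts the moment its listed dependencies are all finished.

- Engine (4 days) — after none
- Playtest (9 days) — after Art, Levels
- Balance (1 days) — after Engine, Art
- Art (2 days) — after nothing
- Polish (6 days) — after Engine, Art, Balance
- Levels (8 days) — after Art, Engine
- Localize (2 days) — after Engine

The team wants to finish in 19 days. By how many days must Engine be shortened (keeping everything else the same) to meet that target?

2

Current finish: 21 days; target: 19.
Engine is on every critical path, so each day cut from Engine cuts the finish by one (this holds down to a finish of 19).
Need 21 − 19 = 2 days off Engine → Engine becomes 2 days, finish becomes 19.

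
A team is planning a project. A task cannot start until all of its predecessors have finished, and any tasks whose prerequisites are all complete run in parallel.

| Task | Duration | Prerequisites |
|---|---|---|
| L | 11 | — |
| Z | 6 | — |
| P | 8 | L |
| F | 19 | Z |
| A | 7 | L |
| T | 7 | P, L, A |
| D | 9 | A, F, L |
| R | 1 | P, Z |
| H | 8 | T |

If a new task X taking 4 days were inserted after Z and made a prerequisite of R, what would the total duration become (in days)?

34

Originally the job takes 34 days.
With X inserted, R now waits for max(P, Z, X).
New critical path: L→P→T→H = 11+8+7+8 = 34 ⇒ 34 days.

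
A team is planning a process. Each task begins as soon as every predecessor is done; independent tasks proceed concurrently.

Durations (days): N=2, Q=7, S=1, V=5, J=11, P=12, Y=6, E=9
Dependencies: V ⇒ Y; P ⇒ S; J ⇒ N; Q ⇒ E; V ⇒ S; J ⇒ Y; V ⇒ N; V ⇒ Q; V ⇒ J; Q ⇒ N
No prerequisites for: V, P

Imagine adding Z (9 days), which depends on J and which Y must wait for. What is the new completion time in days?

Originally the schedule takes 22 days.
With Z inserted, Y now waits for max(V, J, Z).
New critical path: V→J→Z→Y = 5+11+9+6 = 31 ⇒ 31 days.

31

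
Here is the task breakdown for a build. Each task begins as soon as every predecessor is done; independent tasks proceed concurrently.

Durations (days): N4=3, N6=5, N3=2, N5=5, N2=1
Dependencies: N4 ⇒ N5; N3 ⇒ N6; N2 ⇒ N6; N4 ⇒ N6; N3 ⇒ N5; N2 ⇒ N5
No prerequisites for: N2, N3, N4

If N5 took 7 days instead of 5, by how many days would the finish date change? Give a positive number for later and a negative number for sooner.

2

Actual critical path: N4→N5 = 3+5 = 8 ⇒ 8 days.
N5 is on the critical path; changing it to 7 makes that path 10 days.
That remains the longest chain; total 10 days.
Change in finish: 10 − 8 = +2 days.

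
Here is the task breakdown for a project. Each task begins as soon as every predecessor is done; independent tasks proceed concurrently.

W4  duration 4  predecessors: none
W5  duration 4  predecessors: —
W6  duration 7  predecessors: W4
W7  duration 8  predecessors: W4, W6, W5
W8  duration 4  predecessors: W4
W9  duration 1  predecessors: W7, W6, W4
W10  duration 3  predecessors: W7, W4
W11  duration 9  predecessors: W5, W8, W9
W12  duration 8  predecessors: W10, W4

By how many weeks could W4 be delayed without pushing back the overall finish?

Critical path: W4→W6→W7→W10→W12 = 4+7+8+3+8 = 30, so the finish is 30 weeks.
The longest chain containing W4 totals 30 weeks.
Slack of W4 = 0 − 0 = 0 weeks.

0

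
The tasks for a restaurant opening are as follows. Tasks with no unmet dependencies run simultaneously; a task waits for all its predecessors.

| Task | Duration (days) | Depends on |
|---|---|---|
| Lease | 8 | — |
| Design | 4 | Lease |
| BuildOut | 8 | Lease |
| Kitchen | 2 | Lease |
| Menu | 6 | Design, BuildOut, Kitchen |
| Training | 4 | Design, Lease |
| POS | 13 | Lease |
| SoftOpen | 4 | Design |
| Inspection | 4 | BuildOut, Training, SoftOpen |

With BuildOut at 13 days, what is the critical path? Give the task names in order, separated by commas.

Lease, BuildOut, Menu

Actual critical path: Lease→BuildOut→Menu = 8+8+6 = 22 ⇒ 22 days.
BuildOut lies on that path, so at 13 days the path becomes 27 days.
No other chain overtakes it, so the finish is 27 days.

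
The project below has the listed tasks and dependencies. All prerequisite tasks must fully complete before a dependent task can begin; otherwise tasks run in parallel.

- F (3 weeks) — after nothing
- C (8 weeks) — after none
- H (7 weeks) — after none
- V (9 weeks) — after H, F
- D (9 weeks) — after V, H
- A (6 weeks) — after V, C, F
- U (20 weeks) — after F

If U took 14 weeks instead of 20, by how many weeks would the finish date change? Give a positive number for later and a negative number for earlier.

Critical path before the change: H→V→D = 7+9+9 = 25 giving 25 weeks.
The longest path through U is only 23 weeks, so U has float 2.
The critical path is still H→V→D; finish is now 25 weeks.
Change in finish: 25 − 25 = +0 weeks.

0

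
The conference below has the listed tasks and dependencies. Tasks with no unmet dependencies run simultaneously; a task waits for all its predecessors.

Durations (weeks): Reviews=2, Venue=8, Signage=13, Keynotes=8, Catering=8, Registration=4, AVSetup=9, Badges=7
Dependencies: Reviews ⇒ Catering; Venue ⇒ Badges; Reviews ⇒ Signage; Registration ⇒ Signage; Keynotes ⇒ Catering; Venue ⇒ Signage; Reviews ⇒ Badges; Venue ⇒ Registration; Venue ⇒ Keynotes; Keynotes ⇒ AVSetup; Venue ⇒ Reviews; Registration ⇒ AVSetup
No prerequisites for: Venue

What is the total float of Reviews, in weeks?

2

Critical path: Venue→Keynotes→AVSetup = 8+8+9 = 25, so the finish is 25 weeks.
Reviews finishes as early as 10 and must finish by 12.
Slack of Reviews = 10 − 8 = 2 weeks.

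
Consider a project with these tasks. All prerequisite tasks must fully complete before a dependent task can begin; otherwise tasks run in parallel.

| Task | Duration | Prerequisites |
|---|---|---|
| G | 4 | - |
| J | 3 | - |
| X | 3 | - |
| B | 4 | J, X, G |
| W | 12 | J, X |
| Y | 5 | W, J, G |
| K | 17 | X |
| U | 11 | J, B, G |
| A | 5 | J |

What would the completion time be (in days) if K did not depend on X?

20

Original critical path: J→W→Y = 3+12+5 = 20 ⇒ 20 days.
Without X→K, K's earliest start moves from 3 to 0.
After: J→W→Y = 3+12+5 = 20 → 20 days.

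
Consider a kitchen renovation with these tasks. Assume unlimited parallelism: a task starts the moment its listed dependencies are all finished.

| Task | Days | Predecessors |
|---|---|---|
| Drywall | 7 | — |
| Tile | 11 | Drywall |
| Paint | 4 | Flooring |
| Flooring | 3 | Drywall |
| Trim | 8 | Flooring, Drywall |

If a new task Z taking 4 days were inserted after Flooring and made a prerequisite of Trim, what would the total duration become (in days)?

Originally the project takes 18 days.
With Z inserted, Trim now waits for max(Flooring, Drywall, Z).
New critical path: Drywall→Flooring→Z→Trim = 7+3+4+8 = 22 ⇒ 22 days.

22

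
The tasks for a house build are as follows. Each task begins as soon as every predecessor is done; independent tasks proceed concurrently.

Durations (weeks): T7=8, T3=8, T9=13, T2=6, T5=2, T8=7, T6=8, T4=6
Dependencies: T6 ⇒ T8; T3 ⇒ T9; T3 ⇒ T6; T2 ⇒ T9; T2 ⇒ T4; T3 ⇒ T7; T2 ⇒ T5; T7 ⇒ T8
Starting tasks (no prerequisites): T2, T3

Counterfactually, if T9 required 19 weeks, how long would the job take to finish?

Actual critical path: T3→T6→T8 = 8+8+7 = 23 ⇒ 23 weeks.
The longest path through T9 is only 21 weeks, so T9 has float 2.
Now T3→T9 = 8+19 = 27 is longest, so the finish becomes 27 weeks.

27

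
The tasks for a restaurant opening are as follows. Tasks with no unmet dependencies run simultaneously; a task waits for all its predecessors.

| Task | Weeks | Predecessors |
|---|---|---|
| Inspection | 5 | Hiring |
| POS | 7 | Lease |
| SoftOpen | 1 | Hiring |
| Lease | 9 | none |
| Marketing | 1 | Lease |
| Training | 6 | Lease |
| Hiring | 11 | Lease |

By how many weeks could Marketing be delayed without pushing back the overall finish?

15

The longest chain is Lease→Hiring→Inspection = 9+11+5 = 25; overall finish 25 weeks.
Longest path through Marketing: 10 weeks (earliest finish 10, latest finish 25).
Slack of Marketing = 24 − 9 = 15 weeks.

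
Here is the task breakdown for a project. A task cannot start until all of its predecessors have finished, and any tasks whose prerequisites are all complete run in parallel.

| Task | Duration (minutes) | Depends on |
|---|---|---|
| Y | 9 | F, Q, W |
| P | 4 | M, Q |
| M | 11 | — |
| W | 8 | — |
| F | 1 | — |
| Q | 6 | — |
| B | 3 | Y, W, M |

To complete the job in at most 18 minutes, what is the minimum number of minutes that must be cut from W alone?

Current finish: 20 minutes; target: 18.
W is on every critical path, so each minute cut from W cuts the finish by one (this holds down to a finish of 18).
Need 20 − 18 = 2 minutes off W → W becomes 6 minutes, finish becomes 18.

2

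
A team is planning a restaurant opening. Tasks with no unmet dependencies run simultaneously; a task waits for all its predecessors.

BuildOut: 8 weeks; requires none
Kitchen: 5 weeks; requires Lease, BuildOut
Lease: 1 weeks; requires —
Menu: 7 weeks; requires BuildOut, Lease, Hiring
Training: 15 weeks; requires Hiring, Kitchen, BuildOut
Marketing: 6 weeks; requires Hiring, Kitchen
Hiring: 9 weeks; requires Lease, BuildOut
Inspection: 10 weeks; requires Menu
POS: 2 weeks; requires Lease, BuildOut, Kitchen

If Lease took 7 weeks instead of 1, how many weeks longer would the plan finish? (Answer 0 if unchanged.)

0

Critical path before the change: BuildOut→Hiring→Menu→Inspection = 8+9+7+10 = 34 giving 34 weeks.
The longest path through Lease is only 27 weeks, so Lease has float 7.
That remains the longest chain; total 34 weeks.
Change in finish: 34 − 34 = +0 weeks.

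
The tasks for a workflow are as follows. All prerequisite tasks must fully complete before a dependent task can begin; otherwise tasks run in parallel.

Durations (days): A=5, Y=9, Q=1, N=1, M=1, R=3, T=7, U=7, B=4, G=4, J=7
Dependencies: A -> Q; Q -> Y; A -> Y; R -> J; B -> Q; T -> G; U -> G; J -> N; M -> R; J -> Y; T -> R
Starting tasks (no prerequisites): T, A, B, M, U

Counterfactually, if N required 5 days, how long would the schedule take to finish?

Actual critical path: T→R→J→Y = 7+3+7+9 = 26 ⇒ 26 days.
The longest path through N is only 18 days, so N has float 8.
The critical path is still T→R→J→Y; finish is now 26 days.

26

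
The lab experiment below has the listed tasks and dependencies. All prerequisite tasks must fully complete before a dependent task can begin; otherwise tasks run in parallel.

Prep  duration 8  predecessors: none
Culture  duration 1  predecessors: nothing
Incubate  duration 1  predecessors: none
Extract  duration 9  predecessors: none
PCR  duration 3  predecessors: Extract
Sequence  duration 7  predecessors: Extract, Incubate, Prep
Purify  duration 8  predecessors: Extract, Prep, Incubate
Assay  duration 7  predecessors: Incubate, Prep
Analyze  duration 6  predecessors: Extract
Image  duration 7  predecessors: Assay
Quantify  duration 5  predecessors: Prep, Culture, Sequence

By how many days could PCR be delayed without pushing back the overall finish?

The longest chain is Prep→Assay→Image = 8+7+7 = 22; overall finish 22 days.
The longest chain containing PCR totals 12 days.
So PCR can slip 22 − 12 = 10 days.

10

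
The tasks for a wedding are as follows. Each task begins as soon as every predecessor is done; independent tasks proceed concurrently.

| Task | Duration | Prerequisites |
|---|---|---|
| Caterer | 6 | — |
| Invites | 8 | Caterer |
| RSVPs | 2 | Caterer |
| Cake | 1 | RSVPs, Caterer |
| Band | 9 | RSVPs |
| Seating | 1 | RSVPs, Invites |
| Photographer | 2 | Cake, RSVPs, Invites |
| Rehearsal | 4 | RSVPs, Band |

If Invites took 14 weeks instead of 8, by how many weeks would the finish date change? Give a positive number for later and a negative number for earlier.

The binding path is Caterer→RSVPs→Band→Rehearsal = 6+2+9+4 = 21; finish at 21 weeks.
The longest path through Invites is only 16 weeks, so Invites has float 5.
Now Caterer→Invites→Photographer = 6+14+2 = 22 is longest, so the finish becomes 22 weeks.
Change in finish: 22 − 21 = +1 weeks.

1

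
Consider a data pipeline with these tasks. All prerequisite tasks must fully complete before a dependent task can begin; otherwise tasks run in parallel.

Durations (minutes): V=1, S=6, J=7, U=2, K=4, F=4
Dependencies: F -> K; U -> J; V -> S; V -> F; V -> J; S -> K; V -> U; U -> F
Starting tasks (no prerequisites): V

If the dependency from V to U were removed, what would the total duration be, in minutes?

Before: longest chain V→U→F→K = 1+2+4+4 = 11, finish 11.
Without V→U, U's earliest start moves from 1 to 0.
After: V→S→K = 1+6+4 = 11 → 11 minutes.

11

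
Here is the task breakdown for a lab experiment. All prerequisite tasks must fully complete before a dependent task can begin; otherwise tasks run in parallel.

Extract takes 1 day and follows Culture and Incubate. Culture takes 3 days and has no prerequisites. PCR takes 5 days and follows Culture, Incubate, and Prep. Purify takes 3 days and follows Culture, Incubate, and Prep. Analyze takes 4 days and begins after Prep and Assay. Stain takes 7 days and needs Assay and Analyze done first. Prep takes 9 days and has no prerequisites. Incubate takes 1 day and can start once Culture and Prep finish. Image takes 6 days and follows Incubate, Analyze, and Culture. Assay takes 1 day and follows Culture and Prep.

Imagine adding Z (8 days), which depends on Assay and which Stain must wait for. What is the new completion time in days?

25

Originally the job takes 21 days.
With Z inserted, Stain now waits for max(Assay, Analyze, Z).
New critical path: Prep→Assay→Z→Stain = 9+1+8+7 = 25 ⇒ 25 days.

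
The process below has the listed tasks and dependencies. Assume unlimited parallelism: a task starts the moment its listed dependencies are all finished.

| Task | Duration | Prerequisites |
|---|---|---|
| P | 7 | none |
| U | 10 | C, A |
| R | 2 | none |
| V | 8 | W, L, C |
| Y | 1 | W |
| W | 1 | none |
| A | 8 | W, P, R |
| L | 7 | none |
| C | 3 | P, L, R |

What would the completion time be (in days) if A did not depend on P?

20

Before: longest chain P→A→U = 7+8+10 = 25, finish 25.
Without P→A, A's earliest start moves from 7 to 2.
New critical path: R→A→U = 2+8+10 = 20 ⇒ 20 days.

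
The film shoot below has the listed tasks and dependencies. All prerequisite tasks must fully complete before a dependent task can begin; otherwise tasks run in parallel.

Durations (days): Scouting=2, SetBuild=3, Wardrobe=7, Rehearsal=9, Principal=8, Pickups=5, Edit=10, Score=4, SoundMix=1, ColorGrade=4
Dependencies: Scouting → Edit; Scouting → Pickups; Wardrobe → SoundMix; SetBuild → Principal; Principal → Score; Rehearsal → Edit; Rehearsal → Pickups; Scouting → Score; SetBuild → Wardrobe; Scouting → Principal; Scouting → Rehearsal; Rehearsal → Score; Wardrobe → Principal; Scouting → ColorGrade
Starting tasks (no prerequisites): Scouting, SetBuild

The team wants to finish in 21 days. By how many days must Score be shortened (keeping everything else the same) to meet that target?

1

Current finish: 22 days; target: 21.
Score is on every critical path, so each day cut from Score cuts the finish by one (this holds down to a finish of 21).
Need 22 − 21 = 1 day off Score → Score becomes 3 days, finish becomes 21.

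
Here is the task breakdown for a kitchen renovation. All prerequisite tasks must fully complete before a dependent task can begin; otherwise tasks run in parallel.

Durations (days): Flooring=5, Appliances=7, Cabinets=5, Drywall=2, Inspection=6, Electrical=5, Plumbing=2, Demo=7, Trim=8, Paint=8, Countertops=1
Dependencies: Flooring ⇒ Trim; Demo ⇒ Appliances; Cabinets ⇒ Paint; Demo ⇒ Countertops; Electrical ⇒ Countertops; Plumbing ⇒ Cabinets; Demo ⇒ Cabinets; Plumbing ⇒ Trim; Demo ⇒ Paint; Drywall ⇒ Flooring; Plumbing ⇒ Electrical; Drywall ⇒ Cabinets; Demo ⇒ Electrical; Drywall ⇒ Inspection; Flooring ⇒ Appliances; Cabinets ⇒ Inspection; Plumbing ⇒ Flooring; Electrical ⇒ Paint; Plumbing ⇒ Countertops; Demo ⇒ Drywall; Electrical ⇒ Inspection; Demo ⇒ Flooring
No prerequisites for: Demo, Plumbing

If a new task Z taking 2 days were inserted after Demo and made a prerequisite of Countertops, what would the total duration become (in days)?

22

Originally the job takes 22 days.
With Z inserted, Countertops now waits for max(Plumbing, Electrical, Demo, Z).
New critical path: Demo→Drywall→Flooring→Trim = 7+2+5+8 = 22 ⇒ 22 days.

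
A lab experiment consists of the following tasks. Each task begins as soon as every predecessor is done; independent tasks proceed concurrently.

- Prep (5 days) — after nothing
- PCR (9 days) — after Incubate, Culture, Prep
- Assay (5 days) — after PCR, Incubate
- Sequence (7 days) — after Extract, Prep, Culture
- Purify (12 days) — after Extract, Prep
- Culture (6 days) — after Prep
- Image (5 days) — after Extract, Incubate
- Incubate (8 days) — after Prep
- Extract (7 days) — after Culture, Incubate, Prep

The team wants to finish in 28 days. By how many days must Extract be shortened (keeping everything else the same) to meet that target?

4

Current finish: 32 days; target: 28.
Extract is on every critical path, so each day cut from Extract cuts the finish by one (this holds down to a finish of 27).
Need 32 − 28 = 4 days off Extract → Extract becomes 3 days, finish becomes 28.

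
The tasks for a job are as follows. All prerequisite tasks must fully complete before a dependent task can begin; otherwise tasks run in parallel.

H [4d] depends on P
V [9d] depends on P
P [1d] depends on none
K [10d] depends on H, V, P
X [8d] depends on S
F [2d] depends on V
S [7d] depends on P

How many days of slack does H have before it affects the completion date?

5

The longest chain is P→V→K = 1+9+10 = 20; overall finish 20 days.
H finishes as early as 5 and must finish by 10.
Float = 20 − 15 = 5.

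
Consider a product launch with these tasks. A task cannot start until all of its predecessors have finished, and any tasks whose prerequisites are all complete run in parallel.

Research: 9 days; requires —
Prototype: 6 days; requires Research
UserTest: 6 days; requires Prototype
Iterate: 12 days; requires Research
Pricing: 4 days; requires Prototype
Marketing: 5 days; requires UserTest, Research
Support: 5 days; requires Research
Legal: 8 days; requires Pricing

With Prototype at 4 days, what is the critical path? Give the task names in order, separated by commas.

Research, Prototype, Pricing, Legal

Baseline: Research→Prototype→Pricing→Legal = 9+6+4+8 = 27 → 27 days.
Since Prototype is critical, the -2 change carries straight to that chain (now 25 days).
The critical path is still Research→Prototype→Pricing→Legal; finish is now 25 days.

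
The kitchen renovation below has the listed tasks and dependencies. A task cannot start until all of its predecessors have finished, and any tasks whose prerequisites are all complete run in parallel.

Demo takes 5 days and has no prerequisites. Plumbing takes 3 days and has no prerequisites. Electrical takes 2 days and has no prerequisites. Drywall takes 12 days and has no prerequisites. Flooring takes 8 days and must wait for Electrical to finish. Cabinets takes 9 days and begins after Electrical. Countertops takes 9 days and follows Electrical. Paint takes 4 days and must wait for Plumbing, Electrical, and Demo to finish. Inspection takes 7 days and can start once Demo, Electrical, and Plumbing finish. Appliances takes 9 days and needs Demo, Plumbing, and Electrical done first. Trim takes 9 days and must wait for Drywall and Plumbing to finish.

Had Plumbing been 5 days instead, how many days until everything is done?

Baseline: Drywall→Trim = 12+9 = 21 → 21 days.
The longest path through Plumbing is only 12 days, so Plumbing has float 9.
That remains the longest chain; total 21 days.

21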